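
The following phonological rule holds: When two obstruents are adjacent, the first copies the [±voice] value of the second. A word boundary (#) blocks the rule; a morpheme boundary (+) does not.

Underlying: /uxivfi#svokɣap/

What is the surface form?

/v/ before /f/ (voiceless) → [f]
/s/ before /v/ (voiced) → [z]
/k/ before /ɣ/ (voiced) → [g]

[uxiffi#zvogɣap]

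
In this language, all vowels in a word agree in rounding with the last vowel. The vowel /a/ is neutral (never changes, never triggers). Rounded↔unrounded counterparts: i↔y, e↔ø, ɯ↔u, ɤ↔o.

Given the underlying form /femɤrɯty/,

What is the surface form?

[fømoruty]

/e/ harmonizes with /y/ ([+round]) → [ø]
/ɤ/ harmonizes with /y/ ([+round]) → [o]
/ɯ/ harmonizes with /y/ ([+round]) → [u]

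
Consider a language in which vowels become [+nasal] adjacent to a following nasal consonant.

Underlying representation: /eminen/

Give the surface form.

[ẽmĩnẽn]

/e/ before nasal /m/ → [ẽ]
/i/ before nasal /n/ → [ĩ]
/e/ before nasal /n/ → [ẽ]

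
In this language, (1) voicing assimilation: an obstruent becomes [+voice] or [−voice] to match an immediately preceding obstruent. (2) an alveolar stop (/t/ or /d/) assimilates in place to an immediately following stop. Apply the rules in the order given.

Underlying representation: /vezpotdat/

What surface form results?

[vezbottat]

Rule 1: /p/ after /z/ (voiced) → [b]
Rule 1: /d/ after /t/ (voiceless) → [t]
After rule 1: vezbottat
Rule 2: no segment meets the rule's conditions; no change.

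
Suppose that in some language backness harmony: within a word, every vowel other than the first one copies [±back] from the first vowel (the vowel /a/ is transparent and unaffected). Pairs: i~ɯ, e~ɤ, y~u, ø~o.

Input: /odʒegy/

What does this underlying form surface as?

[odʒɤgu]

/e/ harmonizes with /o/ ([+back]) → [ɤ]
/y/ harmonizes with /o/ ([+back]) → [u]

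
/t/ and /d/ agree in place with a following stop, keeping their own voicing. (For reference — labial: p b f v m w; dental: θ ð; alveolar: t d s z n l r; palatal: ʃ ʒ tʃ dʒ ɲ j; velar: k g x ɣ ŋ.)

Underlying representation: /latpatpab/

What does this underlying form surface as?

/t/ before /p/ (labial) → [p]
/t/ before /p/ (labial) → [p]

[lappappab]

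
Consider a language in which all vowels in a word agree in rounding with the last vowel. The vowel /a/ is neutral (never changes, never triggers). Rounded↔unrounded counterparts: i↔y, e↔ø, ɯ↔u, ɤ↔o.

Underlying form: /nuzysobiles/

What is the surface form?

[nɯzisɤbiles]

/u/ harmonizes with /e/ ([-round]) → [ɯ]
/y/ harmonizes with /e/ ([-round]) → [i]
/o/ harmonizes with /e/ ([-round]) → [ɤ]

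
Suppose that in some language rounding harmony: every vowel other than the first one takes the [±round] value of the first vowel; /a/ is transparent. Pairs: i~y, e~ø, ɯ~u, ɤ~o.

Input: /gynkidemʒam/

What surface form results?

/i/ harmonizes with /y/ ([+round]) → [y]
/e/ harmonizes with /y/ ([+round]) → [ø]

[gynkydømʒam]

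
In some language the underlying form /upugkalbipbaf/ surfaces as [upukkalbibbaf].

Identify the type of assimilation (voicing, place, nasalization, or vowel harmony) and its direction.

voicing assimilation, regressive

/g/→[k] /p/→[b].
Each target copies a feature from the following segment, so the direction is regressive.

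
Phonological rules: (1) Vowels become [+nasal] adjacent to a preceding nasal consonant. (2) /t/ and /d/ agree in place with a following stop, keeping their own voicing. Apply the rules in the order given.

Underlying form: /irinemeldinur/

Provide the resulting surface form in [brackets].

Rule 1: /e/ after nasal /n/ → [ẽ]
Rule 1: /e/ after nasal /m/ → [ẽ]
Rule 1: /u/ after nasal /n/ → [ũ]
After rule 1: irinẽmẽldinũr
Rule 2: no segment meets the rule's conditions; no change.

[irinẽmẽldinũr]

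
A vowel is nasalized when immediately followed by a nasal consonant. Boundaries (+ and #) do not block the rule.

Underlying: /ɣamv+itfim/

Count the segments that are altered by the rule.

2

/a/ before nasal /m/ → [ã]
/i/ before nasal /m/ → [ĩ]
2 segments change.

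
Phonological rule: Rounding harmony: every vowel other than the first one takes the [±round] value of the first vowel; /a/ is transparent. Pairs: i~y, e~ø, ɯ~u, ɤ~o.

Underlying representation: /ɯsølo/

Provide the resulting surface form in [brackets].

[ɯselɤ]

/ø/ harmonizes with /ɯ/ ([-round]) → [e]
/o/ harmonizes with /ɯ/ ([-round]) → [ɤ]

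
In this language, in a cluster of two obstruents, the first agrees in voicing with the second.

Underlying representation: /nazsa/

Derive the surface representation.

[nassa]

/z/ before /s/ (voiceless) → [s]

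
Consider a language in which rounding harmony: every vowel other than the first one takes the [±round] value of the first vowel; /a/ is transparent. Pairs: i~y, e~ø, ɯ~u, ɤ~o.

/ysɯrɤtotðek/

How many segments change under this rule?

/ɯ/ harmonizes with /y/ ([+round]) → [u]
/ɤ/ harmonizes with /y/ ([+round]) → [o]
/e/ harmonizes with /y/ ([+round]) → [ø]
3 segments change.

3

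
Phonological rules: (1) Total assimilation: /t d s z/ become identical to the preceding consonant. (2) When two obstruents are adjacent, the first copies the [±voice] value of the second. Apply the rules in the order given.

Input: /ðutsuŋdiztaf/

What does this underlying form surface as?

Rule 1: /s/ after /t/ → [t] (total assimilation)
Rule 1: /d/ after /ŋ/ → [ŋ] (total assimilation)
Rule 1: /t/ after /z/ → [z] (total assimilation)
After rule 1: ðuttuŋŋizzaf
Rule 2: no segment meets the rule's conditions; no change.

[ðuttuŋŋizzaf]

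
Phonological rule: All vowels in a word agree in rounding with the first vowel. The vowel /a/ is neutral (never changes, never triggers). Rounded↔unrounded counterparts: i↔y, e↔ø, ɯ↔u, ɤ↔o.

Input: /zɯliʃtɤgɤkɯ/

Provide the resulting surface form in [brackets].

[zɯliʃtɤgɤkɯ]

no segment meets the rule's conditions; no change.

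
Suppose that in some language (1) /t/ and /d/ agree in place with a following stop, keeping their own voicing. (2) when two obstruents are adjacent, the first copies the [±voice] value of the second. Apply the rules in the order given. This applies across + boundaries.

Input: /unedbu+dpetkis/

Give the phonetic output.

Rule 1: /d/ before /b/ (labial) → [b]
Rule 1: /d/ before /p/ (labial) → [b]
Rule 1: /t/ before /k/ (velar) → [k]
After rule 1: unebbu+bpekkis
Rule 2: /b/ before /p/ (voiceless) → [p]

[unebbu+ppekkis]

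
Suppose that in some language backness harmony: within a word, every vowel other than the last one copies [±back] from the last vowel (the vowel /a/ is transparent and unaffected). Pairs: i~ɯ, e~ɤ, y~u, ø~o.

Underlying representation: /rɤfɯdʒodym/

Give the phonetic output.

[refidʒødym]

/ɤ/ harmonizes with /y/ ([-back]) → [e]
/ɯ/ harmonizes with /y/ ([-back]) → [i]
/o/ harmonizes with /y/ ([-back]) → [ø]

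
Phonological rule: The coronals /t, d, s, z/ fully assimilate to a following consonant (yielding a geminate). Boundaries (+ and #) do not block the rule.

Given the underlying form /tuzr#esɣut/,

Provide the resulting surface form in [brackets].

[turr#eɣɣut]

/z/ before /r/ → [r] (total assimilation)
/s/ before /ɣ/ → [ɣ] (total assimilation)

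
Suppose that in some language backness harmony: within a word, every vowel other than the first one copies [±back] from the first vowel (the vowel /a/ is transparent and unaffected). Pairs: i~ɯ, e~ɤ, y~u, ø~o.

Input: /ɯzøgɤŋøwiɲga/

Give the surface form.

[ɯzogɤŋowɯɲga]

/ø/ harmonizes with /ɯ/ ([+back]) → [o]
/ø/ harmonizes with /ɯ/ ([+back]) → [o]
/i/ harmonizes with /ɯ/ ([+back]) → [ɯ]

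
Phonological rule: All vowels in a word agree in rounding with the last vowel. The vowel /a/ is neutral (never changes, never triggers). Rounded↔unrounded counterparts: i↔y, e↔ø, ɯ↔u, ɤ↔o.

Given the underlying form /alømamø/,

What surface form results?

no segment meets the rule's conditions; no change.

[alømamø]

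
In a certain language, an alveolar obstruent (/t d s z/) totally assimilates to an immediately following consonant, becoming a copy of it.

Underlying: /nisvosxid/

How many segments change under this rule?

2

/s/ before /v/ → [v] (total assimilation)
/s/ before /x/ → [x] (total assimilation)
2 segments change.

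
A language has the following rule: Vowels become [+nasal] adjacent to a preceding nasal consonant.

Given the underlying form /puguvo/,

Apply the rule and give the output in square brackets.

[puguvo]

no segment meets the rule's conditions; no change.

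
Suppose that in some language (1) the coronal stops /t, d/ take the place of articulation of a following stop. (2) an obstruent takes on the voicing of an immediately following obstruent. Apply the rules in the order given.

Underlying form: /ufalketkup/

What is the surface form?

[ufalkekkup]

Rule 1: /t/ before /k/ (velar) → [k]
After rule 1: ufalkekkup
Rule 2: no segment meets the rule's conditions; no change.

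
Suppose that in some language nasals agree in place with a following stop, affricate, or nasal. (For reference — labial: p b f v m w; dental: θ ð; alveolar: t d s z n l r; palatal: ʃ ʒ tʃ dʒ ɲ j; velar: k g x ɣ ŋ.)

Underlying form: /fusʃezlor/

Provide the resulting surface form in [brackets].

no segment meets the rule's conditions; no change.

[fusʃezlor]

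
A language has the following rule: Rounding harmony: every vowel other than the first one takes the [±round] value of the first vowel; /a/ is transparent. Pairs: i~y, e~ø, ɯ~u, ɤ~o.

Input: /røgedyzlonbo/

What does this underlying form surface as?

[røgødyzlonbo]

/e/ harmonizes with /ø/ ([+round]) → [ø]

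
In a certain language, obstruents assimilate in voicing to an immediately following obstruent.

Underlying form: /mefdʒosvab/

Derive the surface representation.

[mevdʒozvab]

/f/ before /dʒ/ (voiced) → [v]
/s/ before /v/ (voiced) → [z]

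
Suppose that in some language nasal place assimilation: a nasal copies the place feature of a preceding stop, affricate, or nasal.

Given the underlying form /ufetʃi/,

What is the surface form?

no segment meets the rule's conditions; no change.

[ufetʃi]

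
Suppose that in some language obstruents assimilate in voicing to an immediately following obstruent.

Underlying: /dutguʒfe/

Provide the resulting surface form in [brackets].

/t/ before /g/ (voiced) → [d]
/ʒ/ before /f/ (voiceless) → [ʃ]

[dudguʃfe]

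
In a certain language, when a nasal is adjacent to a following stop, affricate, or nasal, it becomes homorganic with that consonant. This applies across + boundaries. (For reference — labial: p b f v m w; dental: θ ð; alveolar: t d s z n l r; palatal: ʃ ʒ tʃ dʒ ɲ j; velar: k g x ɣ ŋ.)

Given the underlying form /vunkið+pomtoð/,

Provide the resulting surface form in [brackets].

/n/ before /k/ (velar) → [ŋ]
/m/ before /t/ (alveolar) → [n]

[vuŋkið+pontoð]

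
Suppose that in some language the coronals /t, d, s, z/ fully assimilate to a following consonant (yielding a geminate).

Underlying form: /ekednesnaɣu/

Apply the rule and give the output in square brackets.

[ekennennaɣu]

/d/ before /n/ → [n] (total assimilation)
/s/ before /n/ → [n] (total assimilation)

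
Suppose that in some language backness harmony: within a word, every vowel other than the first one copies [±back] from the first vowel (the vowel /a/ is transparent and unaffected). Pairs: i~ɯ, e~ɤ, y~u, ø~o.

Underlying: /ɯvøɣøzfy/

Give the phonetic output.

[ɯvoɣozfu]

/ø/ harmonizes with /ɯ/ ([+back]) → [o]
/ø/ harmonizes with /ɯ/ ([+back]) → [o]
/y/ harmonizes with /ɯ/ ([+back]) → [u]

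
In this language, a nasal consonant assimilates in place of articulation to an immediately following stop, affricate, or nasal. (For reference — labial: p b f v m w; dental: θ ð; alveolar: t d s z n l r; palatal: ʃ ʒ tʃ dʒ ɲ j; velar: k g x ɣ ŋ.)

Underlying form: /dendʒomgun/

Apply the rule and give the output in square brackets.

[deɲdʒoŋgun]

/n/ before /dʒ/ (palatal) → [ɲ]
/m/ before /g/ (velar) → [ŋ]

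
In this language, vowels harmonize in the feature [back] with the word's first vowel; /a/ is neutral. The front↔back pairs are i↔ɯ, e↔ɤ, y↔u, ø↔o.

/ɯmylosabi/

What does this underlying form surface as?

/y/ harmonizes with /ɯ/ ([+back]) → [u]
/i/ harmonizes with /ɯ/ ([+back]) → [ɯ]

[ɯmulosabɯ]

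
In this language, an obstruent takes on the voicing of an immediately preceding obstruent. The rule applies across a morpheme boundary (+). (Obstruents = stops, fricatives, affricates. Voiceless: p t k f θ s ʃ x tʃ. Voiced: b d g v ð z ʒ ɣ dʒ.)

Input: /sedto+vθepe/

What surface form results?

/t/ after /d/ (voiced) → [d]
/θ/ after /v/ (voiced) → [ð]

[seddo+vðepe]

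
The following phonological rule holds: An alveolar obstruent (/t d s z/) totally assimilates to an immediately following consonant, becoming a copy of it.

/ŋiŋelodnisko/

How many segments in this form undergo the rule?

2

/d/ before /n/ → [n] (total assimilation)
/s/ before /k/ → [k] (total assimilation)
2 segments change.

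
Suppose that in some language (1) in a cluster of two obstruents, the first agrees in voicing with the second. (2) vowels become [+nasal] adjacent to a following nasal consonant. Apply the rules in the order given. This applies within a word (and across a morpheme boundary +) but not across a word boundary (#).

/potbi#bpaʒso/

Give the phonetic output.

[podbi#ppaʃso]

Rule 1: /t/ before /b/ (voiced) → [d]
Rule 1: /b/ before /p/ (voiceless) → [p]
Rule 1: /ʒ/ before /s/ (voiceless) → [ʃ]
After rule 1: podbi#ppaʃso
Rule 2: no segment meets the rule's conditions; no change.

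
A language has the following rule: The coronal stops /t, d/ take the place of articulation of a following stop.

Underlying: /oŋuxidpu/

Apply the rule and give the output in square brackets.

/d/ before /p/ (labial) → [b]

[oŋuxibpu]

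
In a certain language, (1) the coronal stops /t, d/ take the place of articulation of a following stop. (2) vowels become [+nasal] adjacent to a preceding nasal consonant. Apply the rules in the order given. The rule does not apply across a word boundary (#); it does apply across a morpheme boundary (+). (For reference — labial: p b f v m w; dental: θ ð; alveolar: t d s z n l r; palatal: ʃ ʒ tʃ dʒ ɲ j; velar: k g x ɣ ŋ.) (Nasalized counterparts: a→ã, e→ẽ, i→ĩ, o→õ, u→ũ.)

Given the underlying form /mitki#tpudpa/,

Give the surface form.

[mĩkki#ppubpa]

Rule 1: /t/ before /k/ (velar) → [k]
Rule 1: /t/ before /p/ (labial) → [p]
Rule 1: /d/ before /p/ (labial) → [b]
After rule 1: mikki#ppubpa
Rule 2: /i/ after nasal /m/ → [ĩ]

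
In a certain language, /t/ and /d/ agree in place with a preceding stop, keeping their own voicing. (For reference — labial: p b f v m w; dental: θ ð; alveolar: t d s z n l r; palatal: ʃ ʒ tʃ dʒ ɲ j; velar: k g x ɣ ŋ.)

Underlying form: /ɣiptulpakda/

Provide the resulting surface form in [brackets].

/t/ after /p/ (labial) → [p]
/d/ after /k/ (velar) → [g]

[ɣippulpakga]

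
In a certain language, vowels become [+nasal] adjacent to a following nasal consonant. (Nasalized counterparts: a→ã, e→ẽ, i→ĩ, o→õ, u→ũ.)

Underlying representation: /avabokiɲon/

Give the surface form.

[avabokĩɲõn]

/i/ before nasal /ɲ/ → [ĩ]
/o/ before nasal /n/ → [õ]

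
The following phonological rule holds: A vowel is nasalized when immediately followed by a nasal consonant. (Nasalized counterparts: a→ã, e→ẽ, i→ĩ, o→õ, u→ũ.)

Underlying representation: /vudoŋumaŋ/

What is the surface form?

/o/ before nasal /ŋ/ → [õ]
/u/ before nasal /m/ → [ũ]
/a/ before nasal /ŋ/ → [ã]

[vudõŋũmãŋ]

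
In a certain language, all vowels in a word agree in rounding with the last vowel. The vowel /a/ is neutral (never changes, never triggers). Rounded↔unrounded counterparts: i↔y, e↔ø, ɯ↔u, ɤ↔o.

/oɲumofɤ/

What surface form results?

/o/ harmonizes with /ɤ/ ([-round]) → [ɤ]
/u/ harmonizes with /ɤ/ ([-round]) → [ɯ]
/o/ harmonizes with /ɤ/ ([-round]) → [ɤ]

[ɤɲɯmɤfɤ]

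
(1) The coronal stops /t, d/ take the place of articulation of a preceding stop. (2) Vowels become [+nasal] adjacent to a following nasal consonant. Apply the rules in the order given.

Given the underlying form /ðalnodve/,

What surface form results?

[ðalnodve]

Rule 1: no segment meets the rule's conditions; no change.
After rule 1: ðalnodve
Rule 2: no segment meets the rule's conditions; no change.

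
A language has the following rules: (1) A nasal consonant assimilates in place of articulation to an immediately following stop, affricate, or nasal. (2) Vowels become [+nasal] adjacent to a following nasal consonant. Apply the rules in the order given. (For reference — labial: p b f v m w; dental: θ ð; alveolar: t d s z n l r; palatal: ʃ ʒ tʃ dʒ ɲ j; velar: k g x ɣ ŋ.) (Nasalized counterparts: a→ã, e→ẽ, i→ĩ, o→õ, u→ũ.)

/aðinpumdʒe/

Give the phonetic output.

Rule 1: /n/ before /p/ (labial) → [m]
Rule 1: /m/ before /dʒ/ (palatal) → [ɲ]
After rule 1: aðimpuɲdʒe
Rule 2: /i/ before nasal /m/ → [ĩ]
Rule 2: /u/ before nasal /ɲ/ → [ũ]

[aðĩmpũɲdʒe]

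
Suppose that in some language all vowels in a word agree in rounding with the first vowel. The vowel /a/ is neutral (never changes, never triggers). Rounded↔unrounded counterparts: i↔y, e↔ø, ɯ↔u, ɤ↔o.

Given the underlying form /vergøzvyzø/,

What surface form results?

/ø/ harmonizes with /e/ ([-round]) → [e]
/y/ harmonizes with /e/ ([-round]) → [i]
/ø/ harmonizes with /e/ ([-round]) → [e]

[vergezvize]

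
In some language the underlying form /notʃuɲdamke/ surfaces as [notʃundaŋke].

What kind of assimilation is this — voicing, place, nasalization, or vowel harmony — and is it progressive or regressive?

place assimilation, regressive

/ɲ/→[n] /m/→[ŋ].
Each target copies a feature from the following segment, so the direction is regressive.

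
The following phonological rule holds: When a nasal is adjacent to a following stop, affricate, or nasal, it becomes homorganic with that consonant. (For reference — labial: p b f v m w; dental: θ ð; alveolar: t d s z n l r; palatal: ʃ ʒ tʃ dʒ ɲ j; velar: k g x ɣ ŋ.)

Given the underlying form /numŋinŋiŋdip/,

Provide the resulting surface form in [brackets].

/m/ before /ŋ/ (velar) → [ŋ]
/n/ before /ŋ/ (velar) → [ŋ]
/ŋ/ before /d/ (alveolar) → [n]

[nuŋŋiŋŋindip]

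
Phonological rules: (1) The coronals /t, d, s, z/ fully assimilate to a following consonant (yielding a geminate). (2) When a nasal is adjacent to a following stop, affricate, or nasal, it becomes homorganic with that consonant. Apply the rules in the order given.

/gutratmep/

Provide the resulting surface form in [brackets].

Rule 1: /t/ before /r/ → [r] (total assimilation)
Rule 1: /t/ before /m/ → [m] (total assimilation)
After rule 1: gurrammep
Rule 2: no segment meets the rule's conditions; no change.

[gurrammep]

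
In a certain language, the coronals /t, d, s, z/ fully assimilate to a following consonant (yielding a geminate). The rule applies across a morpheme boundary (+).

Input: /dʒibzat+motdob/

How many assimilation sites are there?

/t/ before /m/ → [m] (total assimilation)
/t/ before /d/ → [d] (total assimilation)
2 segments change.

2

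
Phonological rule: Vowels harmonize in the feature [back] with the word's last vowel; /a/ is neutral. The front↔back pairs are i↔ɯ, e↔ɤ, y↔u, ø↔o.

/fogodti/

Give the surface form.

[føgødti]

/o/ harmonizes with /i/ ([-back]) → [ø]
/o/ harmonizes with /i/ ([-back]) → [ø]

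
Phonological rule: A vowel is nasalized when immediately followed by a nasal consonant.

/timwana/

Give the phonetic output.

/i/ before nasal /m/ → [ĩ]
/a/ before nasal /n/ → [ã]

[tĩmwãna]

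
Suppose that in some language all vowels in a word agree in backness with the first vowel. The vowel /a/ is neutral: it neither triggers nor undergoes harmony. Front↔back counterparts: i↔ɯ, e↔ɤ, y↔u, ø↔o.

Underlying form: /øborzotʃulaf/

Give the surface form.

/o/ harmonizes with /ø/ ([-back]) → [ø]
/o/ harmonizes with /ø/ ([-back]) → [ø]
/u/ harmonizes with /ø/ ([-back]) → [y]

[øbørzøtʃylaf]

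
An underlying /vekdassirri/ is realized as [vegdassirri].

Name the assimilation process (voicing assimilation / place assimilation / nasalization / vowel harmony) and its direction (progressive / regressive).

voicing assimilation, regressive

/k/→[g].
Each target copies a feature from the following segment, so the direction is regressive.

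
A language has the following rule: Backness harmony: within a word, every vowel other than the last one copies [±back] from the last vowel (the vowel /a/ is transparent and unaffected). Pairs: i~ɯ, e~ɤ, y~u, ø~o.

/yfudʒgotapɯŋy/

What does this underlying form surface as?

/u/ harmonizes with /y/ ([-back]) → [y]
/o/ harmonizes with /y/ ([-back]) → [ø]
/ɯ/ harmonizes with /y/ ([-back]) → [i]

[yfydʒgøtapiŋy]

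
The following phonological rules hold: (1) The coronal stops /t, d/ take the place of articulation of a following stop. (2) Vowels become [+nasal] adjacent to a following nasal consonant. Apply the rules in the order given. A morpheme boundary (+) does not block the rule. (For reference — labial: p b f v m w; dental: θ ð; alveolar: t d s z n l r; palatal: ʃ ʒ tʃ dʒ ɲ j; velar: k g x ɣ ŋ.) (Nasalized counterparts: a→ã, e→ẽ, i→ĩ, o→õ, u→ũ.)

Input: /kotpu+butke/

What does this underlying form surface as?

[koppu+bukke]

Rule 1: /t/ before /p/ (labial) → [p]
Rule 1: /t/ before /k/ (velar) → [k]
After rule 1: koppu+bukke
Rule 2: no segment meets the rule's conditions; no change.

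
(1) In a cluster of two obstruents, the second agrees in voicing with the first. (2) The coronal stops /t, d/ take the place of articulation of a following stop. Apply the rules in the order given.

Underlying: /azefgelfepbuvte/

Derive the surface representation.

Rule 1: /g/ after /f/ (voiceless) → [k]
Rule 1: /b/ after /p/ (voiceless) → [p]
Rule 1: /t/ after /v/ (voiced) → [d]
After rule 1: azefkelfeppuvde
Rule 2: no segment meets the rule's conditions; no change.

[azefkelfeppuvde]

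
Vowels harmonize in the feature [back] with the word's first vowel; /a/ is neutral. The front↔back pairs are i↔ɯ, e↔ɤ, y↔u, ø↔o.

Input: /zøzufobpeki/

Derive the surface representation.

/u/ harmonizes with /ø/ ([-back]) → [y]
/o/ harmonizes with /ø/ ([-back]) → [ø]

[zøzyføbpeki]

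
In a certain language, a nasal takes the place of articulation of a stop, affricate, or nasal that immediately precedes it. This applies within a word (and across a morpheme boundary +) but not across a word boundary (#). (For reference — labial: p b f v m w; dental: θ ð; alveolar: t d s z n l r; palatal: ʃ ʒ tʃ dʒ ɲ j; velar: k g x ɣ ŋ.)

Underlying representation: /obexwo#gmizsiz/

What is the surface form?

/m/ after /g/ (velar) → [ŋ]

[obexwo#gŋizsiz]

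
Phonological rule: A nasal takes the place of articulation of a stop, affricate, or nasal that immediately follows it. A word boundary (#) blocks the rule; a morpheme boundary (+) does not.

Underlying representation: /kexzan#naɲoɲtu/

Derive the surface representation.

[kexzan#naɲontu]

/ɲ/ before /t/ (alveolar) → [n]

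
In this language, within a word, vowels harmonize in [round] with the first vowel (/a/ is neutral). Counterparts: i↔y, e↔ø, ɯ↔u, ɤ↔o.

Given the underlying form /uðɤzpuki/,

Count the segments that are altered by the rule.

/ɤ/ harmonizes with /u/ ([+round]) → [o]
/i/ harmonizes with /u/ ([+round]) → [y]
2 segments change.

2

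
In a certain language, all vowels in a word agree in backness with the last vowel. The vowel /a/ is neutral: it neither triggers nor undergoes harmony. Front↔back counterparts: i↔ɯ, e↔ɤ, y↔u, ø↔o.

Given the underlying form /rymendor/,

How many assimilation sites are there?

/y/ harmonizes with /o/ ([+back]) → [u]
/e/ harmonizes with /o/ ([+back]) → [ɤ]
2 segments change.

2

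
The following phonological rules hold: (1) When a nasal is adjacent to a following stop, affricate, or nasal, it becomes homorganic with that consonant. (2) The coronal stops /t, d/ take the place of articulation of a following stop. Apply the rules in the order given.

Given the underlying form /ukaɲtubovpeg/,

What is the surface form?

Rule 1: /ɲ/ before /t/ (alveolar) → [n]
After rule 1: ukantubovpeg
Rule 2: no segment meets the rule's conditions; no change.

[ukantubovpeg]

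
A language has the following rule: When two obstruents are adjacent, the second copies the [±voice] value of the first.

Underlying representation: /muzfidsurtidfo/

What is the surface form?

/f/ after /z/ (voiced) → [v]
/s/ after /d/ (voiced) → [z]
/f/ after /d/ (voiced) → [v]

[muzvidzurtidvo]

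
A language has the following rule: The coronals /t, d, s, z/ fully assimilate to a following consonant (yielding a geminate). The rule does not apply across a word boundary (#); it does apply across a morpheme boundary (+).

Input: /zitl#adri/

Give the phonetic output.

[zill#arri]

/t/ before /l/ → [l] (total assimilation)
/d/ before /r/ → [r] (total assimilation)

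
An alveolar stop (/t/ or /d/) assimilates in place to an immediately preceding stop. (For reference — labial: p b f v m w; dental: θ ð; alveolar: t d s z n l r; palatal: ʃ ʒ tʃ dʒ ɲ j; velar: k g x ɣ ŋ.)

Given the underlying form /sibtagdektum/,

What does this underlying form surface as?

[sibpaggekkum]

/t/ after /b/ (labial) → [p]
/d/ after /g/ (velar) → [g]
/t/ after /k/ (velar) → [k]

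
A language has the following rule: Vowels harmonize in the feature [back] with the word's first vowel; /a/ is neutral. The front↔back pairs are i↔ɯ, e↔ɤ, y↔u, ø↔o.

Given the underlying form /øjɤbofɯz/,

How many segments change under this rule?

/ɤ/ harmonizes with /ø/ ([-back]) → [e]
/o/ harmonizes with /ø/ ([-back]) → [ø]
/ɯ/ harmonizes with /ø/ ([-back]) → [i]
3 segments change.

3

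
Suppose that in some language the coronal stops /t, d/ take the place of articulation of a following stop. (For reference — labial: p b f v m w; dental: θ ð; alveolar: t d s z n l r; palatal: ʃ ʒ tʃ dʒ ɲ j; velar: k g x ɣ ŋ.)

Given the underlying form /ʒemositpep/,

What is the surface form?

[ʒemosippep]

/t/ before /p/ (labial) → [p]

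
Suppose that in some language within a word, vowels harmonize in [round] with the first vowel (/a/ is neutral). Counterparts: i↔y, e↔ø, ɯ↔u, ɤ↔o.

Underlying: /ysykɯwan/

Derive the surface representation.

[ysykuwan]

/ɯ/ harmonizes with /y/ ([+round]) → [u]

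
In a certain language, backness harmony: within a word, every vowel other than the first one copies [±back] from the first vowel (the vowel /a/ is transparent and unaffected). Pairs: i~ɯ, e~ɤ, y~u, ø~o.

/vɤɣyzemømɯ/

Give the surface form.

[vɤɣuzɤmomɯ]

/y/ harmonizes with /ɤ/ ([+back]) → [u]
/e/ harmonizes with /ɤ/ ([+back]) → [ɤ]
/ø/ harmonizes with /ɤ/ ([+back]) → [o]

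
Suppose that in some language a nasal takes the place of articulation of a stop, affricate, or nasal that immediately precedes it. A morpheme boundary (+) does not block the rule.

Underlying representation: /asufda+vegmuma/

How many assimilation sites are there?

1

/m/ after /g/ (velar) → [ŋ]
1 segment changes.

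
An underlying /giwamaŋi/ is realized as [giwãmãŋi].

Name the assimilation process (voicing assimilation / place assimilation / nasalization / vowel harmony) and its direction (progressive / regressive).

/a/→[ã] /a/→[ã].
Each target copies a feature from the following segment, so the direction is regressive.

nasalization, regressive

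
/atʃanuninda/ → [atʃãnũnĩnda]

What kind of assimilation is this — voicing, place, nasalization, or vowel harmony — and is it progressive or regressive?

nasalization, regressive

/a/→[ã] /u/→[ũ] /i/→[ĩ].
Each target copies a feature from the following segment, so the direction is regressive.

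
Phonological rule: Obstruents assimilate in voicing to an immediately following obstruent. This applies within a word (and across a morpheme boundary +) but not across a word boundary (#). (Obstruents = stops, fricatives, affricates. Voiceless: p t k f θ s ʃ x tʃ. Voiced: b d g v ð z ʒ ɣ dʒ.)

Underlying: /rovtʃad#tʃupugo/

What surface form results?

[roftʃad#tʃupugo]

/v/ before /tʃ/ (voiceless) → [f]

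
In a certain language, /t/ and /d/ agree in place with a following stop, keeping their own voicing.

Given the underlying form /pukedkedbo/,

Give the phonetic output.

[pukegkebbo]

/d/ before /k/ (velar) → [g]
/d/ before /b/ (labial) → [b]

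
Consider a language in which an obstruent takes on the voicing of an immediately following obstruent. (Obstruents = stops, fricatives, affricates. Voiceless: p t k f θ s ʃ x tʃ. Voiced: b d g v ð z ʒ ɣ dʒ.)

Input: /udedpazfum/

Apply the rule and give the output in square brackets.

/d/ before /p/ (voiceless) → [t]
/z/ before /f/ (voiceless) → [s]

[udetpasfum]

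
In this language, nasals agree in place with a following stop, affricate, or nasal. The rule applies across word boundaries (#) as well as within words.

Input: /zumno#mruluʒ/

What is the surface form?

/m/ before /n/ (alveolar) → [n]

[zunno#mruluʒ]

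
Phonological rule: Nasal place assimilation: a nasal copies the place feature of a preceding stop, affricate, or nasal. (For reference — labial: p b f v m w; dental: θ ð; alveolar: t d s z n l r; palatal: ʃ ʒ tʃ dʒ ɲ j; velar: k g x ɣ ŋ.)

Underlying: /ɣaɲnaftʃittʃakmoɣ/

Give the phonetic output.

[ɣaɲɲaftʃittʃakŋoɣ]

/n/ after /ɲ/ (palatal) → [ɲ]
/m/ after /k/ (velar) → [ŋ]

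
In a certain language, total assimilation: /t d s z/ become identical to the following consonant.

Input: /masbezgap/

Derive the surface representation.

/s/ before /b/ → [b] (total assimilation)
/z/ before /g/ → [g] (total assimilation)

[mabbeggap]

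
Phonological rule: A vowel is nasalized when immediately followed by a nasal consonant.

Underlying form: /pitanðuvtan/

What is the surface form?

[pitãnðuvtãn]

/a/ before nasal /n/ → [ã]
/a/ before nasal /n/ → [ã]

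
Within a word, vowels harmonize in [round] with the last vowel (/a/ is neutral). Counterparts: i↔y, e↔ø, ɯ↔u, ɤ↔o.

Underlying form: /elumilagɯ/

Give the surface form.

[elɯmilagɯ]

/u/ harmonizes with /ɯ/ ([-round]) → [ɯ]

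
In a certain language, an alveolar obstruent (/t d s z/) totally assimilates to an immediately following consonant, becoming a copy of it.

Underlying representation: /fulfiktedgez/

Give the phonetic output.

[fulfikteggez]

/d/ before /g/ → [g] (total assimilation)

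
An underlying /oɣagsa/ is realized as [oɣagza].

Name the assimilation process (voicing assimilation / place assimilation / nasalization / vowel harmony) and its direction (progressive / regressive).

voicing assimilation, progressive

/s/→[z].
Each target copies a feature from the preceding segment, so the direction is progressive.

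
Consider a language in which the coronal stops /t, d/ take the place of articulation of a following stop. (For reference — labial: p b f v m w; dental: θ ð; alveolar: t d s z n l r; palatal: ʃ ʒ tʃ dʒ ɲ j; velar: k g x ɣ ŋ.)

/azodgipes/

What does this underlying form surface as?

/d/ before /g/ (velar) → [g]

[azoggipes]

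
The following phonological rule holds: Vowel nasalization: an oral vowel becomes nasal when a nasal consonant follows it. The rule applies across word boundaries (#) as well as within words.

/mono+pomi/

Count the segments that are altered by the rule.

2

/o/ before nasal /n/ → [õ]
/o/ before nasal /m/ → [õ]
2 segments change.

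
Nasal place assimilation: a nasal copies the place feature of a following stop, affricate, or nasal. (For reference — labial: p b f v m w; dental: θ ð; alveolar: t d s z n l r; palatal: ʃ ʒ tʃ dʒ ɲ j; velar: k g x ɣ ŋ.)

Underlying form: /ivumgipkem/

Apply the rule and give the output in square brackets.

[ivuŋgipkem]

/m/ before /g/ (velar) → [ŋ]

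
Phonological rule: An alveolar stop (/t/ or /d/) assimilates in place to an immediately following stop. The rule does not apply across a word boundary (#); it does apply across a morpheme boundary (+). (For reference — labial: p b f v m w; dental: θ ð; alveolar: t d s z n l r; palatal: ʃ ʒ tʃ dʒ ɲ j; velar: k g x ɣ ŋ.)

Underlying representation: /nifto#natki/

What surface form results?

[nifto#nakki]

/t/ before /k/ (velar) → [k]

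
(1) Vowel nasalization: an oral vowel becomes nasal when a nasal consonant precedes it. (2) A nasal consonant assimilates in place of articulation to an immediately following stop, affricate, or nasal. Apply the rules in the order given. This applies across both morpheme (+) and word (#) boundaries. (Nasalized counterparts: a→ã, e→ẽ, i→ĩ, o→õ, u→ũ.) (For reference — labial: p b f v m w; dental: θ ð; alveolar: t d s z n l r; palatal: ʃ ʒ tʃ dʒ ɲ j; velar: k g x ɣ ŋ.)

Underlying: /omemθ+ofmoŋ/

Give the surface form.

[omẽmθ+ofmõŋ]

Rule 1: /e/ after nasal /m/ → [ẽ]
Rule 1: /o/ after nasal /m/ → [õ]
After rule 1: omẽmθ+ofmõŋ
Rule 2: no segment meets the rule's conditions; no change.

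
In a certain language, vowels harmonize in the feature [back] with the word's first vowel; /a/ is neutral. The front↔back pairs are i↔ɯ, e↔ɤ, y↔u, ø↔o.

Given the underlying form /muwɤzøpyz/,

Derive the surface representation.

[muwɤzopuz]

/ø/ harmonizes with /u/ ([+back]) → [o]
/y/ harmonizes with /u/ ([+back]) → [u]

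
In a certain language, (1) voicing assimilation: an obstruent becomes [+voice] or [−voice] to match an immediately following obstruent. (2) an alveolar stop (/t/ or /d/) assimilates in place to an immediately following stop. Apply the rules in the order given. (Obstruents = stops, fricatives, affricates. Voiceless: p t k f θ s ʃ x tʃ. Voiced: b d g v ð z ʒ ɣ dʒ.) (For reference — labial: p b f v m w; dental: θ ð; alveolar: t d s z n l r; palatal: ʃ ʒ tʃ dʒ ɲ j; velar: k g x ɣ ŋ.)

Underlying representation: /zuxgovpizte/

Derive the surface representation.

Rule 1: /x/ before /g/ (voiced) → [ɣ]
Rule 1: /v/ before /p/ (voiceless) → [f]
Rule 1: /z/ before /t/ (voiceless) → [s]
After rule 1: zuɣgofpiste
Rule 2: no segment meets the rule's conditions; no change.

[zuɣgofpiste]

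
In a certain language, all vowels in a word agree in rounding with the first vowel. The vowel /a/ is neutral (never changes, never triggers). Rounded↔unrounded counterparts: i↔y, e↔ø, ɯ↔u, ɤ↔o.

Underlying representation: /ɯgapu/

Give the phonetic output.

/u/ harmonizes with /ɯ/ ([-round]) → [ɯ]

[ɯgapɯ]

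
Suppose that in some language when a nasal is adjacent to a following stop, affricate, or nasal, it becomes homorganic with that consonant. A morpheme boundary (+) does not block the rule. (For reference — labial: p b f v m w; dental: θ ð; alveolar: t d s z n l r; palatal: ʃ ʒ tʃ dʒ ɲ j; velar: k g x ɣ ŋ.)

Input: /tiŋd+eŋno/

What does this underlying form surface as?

[tind+enno]

/ŋ/ before /d/ (alveolar) → [n]
/ŋ/ before /n/ (alveolar) → [n]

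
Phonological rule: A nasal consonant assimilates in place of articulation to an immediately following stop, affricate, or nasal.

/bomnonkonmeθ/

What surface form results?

[bonnoŋkommeθ]

/m/ before /n/ (alveolar) → [n]
/n/ before /k/ (velar) → [ŋ]
/n/ before /m/ (labial) → [m]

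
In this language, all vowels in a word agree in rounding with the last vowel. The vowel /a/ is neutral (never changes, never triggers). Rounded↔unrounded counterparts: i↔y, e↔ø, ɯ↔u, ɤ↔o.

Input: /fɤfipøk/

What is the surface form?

[fofypøk]

/ɤ/ harmonizes with /ø/ ([+round]) → [o]
/i/ harmonizes with /ø/ ([+round]) → [y]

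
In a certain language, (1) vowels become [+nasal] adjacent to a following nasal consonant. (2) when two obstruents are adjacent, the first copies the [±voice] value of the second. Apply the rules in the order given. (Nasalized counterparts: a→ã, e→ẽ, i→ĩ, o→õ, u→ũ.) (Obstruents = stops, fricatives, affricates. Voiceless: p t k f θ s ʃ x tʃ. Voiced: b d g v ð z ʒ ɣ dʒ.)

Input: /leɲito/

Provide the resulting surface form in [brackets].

Rule 1: /e/ before nasal /ɲ/ → [ẽ]
After rule 1: lẽɲito
Rule 2: no segment meets the rule's conditions; no change.

[lẽɲito]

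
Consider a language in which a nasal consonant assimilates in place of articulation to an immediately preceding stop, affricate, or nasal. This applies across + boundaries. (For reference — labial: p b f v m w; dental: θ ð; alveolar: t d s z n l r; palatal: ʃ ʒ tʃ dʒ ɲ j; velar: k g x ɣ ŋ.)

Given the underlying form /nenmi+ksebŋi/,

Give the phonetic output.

[nenni+ksebmi]

/m/ after /n/ (alveolar) → [n]
/ŋ/ after /b/ (labial) → [m]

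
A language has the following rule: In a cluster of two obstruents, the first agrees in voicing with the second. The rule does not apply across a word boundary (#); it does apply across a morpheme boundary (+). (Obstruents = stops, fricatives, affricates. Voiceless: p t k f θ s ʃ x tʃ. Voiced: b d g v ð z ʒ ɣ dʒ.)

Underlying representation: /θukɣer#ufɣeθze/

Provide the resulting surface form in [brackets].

[θugɣer#uvɣeðze]

/k/ before /ɣ/ (voiced) → [g]
/f/ before /ɣ/ (voiced) → [v]
/θ/ before /z/ (voiced) → [ð]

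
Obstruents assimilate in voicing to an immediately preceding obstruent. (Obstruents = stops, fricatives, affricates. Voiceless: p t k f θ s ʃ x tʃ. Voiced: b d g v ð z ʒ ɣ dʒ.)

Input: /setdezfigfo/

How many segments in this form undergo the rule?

3

/d/ after /t/ (voiceless) → [t]
/f/ after /z/ (voiced) → [v]
/f/ after /g/ (voiced) → [v]
3 segments change.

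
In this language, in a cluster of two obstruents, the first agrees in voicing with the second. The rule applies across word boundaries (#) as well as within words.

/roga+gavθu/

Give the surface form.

/v/ before /θ/ (voiceless) → [f]

[roga+gafθu]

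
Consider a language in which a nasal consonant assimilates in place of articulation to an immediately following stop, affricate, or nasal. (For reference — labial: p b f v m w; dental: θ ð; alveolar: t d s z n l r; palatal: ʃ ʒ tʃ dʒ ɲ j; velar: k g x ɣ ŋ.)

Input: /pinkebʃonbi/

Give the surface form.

/n/ before /k/ (velar) → [ŋ]
/n/ before /b/ (labial) → [m]

[piŋkebʃombi]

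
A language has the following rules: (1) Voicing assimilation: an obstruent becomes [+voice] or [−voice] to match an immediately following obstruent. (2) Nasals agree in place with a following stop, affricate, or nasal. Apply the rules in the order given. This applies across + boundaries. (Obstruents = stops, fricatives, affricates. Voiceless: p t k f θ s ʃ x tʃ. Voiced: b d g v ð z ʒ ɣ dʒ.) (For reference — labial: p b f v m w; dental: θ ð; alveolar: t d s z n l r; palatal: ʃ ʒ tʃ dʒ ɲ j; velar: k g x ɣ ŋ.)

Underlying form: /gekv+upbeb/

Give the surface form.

[gegv+ubbeb]

Rule 1: /k/ before /v/ (voiced) → [g]
Rule 1: /p/ before /b/ (voiced) → [b]
After rule 1: gegv+ubbeb
Rule 2: no segment meets the rule's conditions; no change.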